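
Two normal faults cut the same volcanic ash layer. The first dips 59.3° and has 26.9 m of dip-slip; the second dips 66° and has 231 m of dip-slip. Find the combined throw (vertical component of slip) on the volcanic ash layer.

throw_A = 26.9 × sin(59.3°) = 23.13 m
throw_B = 231 × sin(66°) = 211 m
total = 23.13 + 211 = 234 m

234 m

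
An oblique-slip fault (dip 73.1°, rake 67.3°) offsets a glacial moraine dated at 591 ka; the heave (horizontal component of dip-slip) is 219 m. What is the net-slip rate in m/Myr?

1380 m/Myr

dip-slip = heave / cos(dip) = 219 / cos(73.1°) = 753.3 m
net slip = dip-slip / sin(rake) = 753.3 / sin(67.3°) = 816.6 m
rate = 816.6 m / 591 ka = 0.00138 m/yr = 1380 m/Myr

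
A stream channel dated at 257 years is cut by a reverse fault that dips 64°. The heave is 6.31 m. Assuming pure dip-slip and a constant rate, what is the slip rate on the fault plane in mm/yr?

56 mm/yr

dip-slip = heave / cos(dip) = 6.31 m / cos(64°) = 14.39 m
rate = 14.39 m / 257 years = 0.0560 m/yr = 56 mm/yr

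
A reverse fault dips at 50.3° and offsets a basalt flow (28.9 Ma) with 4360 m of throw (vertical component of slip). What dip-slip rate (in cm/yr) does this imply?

0.0196 cm/yr

dip-slip = throw / sin(dip) = 4360 m / sin(50.3°) = 5667 m
rate = 5667 m / 28.9 Ma = 0.000196 m/yr = 0.0196 cm/yr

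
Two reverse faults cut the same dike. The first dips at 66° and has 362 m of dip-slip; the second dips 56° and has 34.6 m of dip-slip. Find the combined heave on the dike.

heave_A = 362 × cos(66°) = 147.2 m
heave_B = 34.6 × cos(56°) = 19.35 m
total = 147.2 + 19.35 = 167 m

167 m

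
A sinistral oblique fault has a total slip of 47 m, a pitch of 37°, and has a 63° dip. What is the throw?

25.2 m

dip-slip = net slip × sin(rake) = 47 m × sin(37°) = 28.29 m
throw = dip-slip × sin(dip) = 28.29 × sin(63°) = 25.2 m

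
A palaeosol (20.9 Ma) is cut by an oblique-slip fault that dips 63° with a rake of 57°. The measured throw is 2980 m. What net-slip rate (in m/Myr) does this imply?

191 m/Myr

dip-slip = throw / sin(dip) = 2980 / sin(63°) = 3345 m
net slip = dip-slip / sin(rake) = 3345 / sin(57°) = 3988 m
rate = 3988 m / 20.9 Ma = 0.000191 m/yr = 191 m/Myr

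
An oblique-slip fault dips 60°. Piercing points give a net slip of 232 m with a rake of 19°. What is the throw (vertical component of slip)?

dip-slip = net slip × sin(rake) = 232 m × sin(19°) = 75.53 m
throw = dip-slip × sin(dip) = 75.53 × sin(60°) = 65.4 m

65.4 m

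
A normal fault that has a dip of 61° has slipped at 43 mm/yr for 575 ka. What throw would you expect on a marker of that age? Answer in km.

21.6 km

dip-slip = rate × time = 43 mm/yr × 575 ka = 24720 m
throw = dip-slip × sin(dip) = 24720 × sin(61°) = 21600 m = 21.6 km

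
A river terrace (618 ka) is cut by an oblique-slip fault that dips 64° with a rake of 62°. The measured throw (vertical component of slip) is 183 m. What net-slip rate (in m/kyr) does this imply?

0.373 m/kyr

dip-slip = throw / sin(dip) = 183 / sin(64°) = 203.6 m
net slip = dip-slip / sin(rake) = 203.6 / sin(62°) = 230.6 m
rate = 230.6 m / 618 ka = 0.000373 m/yr = 0.373 m/kyr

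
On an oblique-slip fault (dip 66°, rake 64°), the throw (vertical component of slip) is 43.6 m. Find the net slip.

53.1 m

dip-slip = throw / sin(dip) = 43.6 / sin(66°) = 47.73 m
net slip = dip-slip / sin(rake) = 47.73 / sin(64°) = 53.1 m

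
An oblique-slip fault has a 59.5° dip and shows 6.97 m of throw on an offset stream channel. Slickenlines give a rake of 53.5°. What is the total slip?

dip-slip = throw / sin(dip) = 6.97 / sin(59.5°) = 8.089 m
net slip = dip-slip / sin(rake) = 8.089 / sin(53.5°) = 10.1 m

10.1 m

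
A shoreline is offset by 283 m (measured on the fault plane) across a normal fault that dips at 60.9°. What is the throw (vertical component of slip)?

247 m

throw = dip-slip × sin(dip) = 283 m × sin(60.9°) = 247 m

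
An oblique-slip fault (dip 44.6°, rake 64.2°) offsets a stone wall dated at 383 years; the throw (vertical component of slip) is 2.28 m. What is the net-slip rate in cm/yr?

dip-slip = throw / sin(dip) = 2.28 / sin(44.6°) = 3.247 m
net slip = dip-slip / sin(rake) = 3.247 / sin(64.2°) = 3.607 m
rate = 3.607 m / 383 years = 0.00942 m/yr = 0.942 cm/yr

0.942 cm/yr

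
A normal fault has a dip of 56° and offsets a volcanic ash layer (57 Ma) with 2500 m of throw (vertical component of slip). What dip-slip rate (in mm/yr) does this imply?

dip-slip = throw / sin(dip) = 2500 m / sin(56°) = 3016 m
rate = 3016 m / 57 Ma = 0.0000529 m/yr = 0.0529 mm/yr

0.0529 mm/yr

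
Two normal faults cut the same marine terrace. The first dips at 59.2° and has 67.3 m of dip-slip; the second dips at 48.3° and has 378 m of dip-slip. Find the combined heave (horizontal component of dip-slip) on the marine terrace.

heave_A = 67.3 × cos(59.2°) = 34.46 m
heave_B = 378 × cos(48.3°) = 251.5 m
total = 34.46 + 251.5 = 286 m

286 m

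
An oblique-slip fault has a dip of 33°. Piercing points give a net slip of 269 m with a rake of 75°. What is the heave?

dip-slip = net slip × sin(rake) = 269 m × sin(75°) = 259.8 m
heave = dip-slip × cos(dip) = 259.8 × cos(33°) = 218 m

218 m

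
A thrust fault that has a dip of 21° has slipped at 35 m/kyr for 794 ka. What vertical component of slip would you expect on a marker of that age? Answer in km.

dip-slip = rate × time = 35 m/kyr × 794 ka = 27790 m
throw = dip-slip × sin(dip) = 27790 × sin(21°) = 9960 m = 9.96 km

9.96 km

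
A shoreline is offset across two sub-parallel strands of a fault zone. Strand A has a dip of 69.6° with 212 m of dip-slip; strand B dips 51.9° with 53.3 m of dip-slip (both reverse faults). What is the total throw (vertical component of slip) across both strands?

throw_A = 212 × sin(69.6°) = 198.7 m
throw_B = 53.3 × sin(51.9°) = 41.94 m
total = 198.7 + 41.94 = 241 m

241 m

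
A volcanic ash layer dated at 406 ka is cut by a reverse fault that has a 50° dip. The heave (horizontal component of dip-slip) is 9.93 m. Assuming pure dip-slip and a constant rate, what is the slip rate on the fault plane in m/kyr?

0.0381 m/kyr

dip-slip = heave / cos(dip) = 9.93 m / cos(50°) = 15.45 m
rate = 15.45 m / 406 ka = 0.0000381 m/yr = 0.0381 m/kyr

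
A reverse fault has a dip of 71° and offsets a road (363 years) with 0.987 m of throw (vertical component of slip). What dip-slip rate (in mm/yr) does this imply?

2.88 mm/yr

dip-slip = throw / sin(dip) = 0.987 m / sin(71°) = 1.044 m
rate = 1.044 m / 363 years = 0.00288 m/yr = 2.88 mm/yr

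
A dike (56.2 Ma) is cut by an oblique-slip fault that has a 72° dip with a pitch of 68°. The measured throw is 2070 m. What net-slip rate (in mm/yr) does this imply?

0.0418 mm/yr

dip-slip = throw / sin(dip) = 2070 / sin(72°) = 2177 m
net slip = dip-slip / sin(rake) = 2177 / sin(68°) = 2347 m
rate = 2347 m / 56.2 Ma = 0.0000418 m/yr = 0.0418 mm/yr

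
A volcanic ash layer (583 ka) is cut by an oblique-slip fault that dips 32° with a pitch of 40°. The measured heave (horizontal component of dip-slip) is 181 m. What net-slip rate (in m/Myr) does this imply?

dip-slip = heave / cos(dip) = 181 / cos(32°) = 213.4 m
net slip = dip-slip / sin(rake) = 213.4 / sin(40°) = 332 m
rate = 332 m / 583 ka = 0.000570 m/yr = 570 m/Myr

570 m/Myr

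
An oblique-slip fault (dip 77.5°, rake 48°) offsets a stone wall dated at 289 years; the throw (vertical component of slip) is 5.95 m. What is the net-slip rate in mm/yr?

28.4 mm/yr

dip-slip = throw / sin(dip) = 5.95 / sin(77.5°) = 6.094 m
net slip = dip-slip / sin(rake) = 6.094 / sin(48°) = 8.201 m
rate = 8.201 m / 289 years = 0.0284 m/yr = 28.4 mm/yr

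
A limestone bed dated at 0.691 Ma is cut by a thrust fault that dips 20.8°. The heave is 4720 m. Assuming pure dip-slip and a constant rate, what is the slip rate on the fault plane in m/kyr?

dip-slip = heave / cos(dip) = 4720 m / cos(20.8°) = 5049 m
rate = 5049 m / 0.691 Ma = 0.00731 m/yr = 7.31 m/kyr

7.31 m/kyr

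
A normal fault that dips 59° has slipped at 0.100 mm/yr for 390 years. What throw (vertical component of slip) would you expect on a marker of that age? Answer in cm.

3.34 cm

dip-slip = rate × time = 0.100 mm/yr × 390 years = 0.03900 m
throw = dip-slip × sin(dip) = 0.03900 × sin(59°) = 0.0334 m = 3.34 cm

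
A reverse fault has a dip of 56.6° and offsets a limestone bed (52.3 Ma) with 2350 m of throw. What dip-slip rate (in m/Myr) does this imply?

dip-slip = throw / sin(dip) = 2350 m / sin(56.6°) = 2815 m
rate = 2815 m / 52.3 Ma = 0.0000538 m/yr = 53.8 m/Myr

53.8 m/Myr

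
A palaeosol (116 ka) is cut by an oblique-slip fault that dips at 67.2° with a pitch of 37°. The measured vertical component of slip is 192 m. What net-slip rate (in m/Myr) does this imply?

dip-slip = throw / sin(dip) = 192 / sin(67.2°) = 208.3 m
net slip = dip-slip / sin(rake) = 208.3 / sin(37°) = 346.1 m
rate = 346.1 m / 116 ka = 0.00298 m/yr = 2980 m/Myr

2980 m/Myr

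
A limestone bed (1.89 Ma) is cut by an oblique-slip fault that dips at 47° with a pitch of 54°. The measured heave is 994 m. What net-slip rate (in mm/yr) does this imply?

0.953 mm/yr

dip-slip = heave / cos(dip) = 994 / cos(47°) = 1457 m
net slip = dip-slip / sin(rake) = 1457 / sin(54°) = 1802 m
rate = 1802 m / 1.89 Ma = 0.000953 m/yr = 0.953 mm/yr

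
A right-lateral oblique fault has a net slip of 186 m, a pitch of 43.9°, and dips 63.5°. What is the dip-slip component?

dip-slip = net slip × sin(rake) = 186 m × sin(43.9°) = 129 m

129 m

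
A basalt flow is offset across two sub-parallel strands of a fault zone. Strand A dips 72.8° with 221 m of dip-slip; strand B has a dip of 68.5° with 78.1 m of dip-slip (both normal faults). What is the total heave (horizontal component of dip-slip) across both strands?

94 m

heave_A = 221 × cos(72.8°) = 65.35 m
heave_B = 78.1 × cos(68.5°) = 28.62 m
total = 65.35 + 28.62 = 94 m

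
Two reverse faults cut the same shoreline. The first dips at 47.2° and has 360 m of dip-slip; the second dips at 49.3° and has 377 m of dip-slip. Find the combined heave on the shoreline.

490 m

heave_A = 360 × cos(47.2°) = 244.6 m
heave_B = 377 × cos(49.3°) = 245.8 m
total = 244.6 + 245.8 = 490 m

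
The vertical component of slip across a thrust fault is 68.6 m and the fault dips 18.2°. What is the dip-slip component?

220 m

dip-slip = throw / sin(dip) = 68.6 / sin(18.2°) = 220 m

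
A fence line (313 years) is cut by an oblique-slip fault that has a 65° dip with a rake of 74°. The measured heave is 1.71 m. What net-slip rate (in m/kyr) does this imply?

dip-slip = heave / cos(dip) = 1.71 / cos(65°) = 4.046 m
net slip = dip-slip / sin(rake) = 4.046 / sin(74°) = 4.209 m
rate = 4.209 m / 313 years = 0.0134 m/yr = 13.4 m/kyr

13.4 m/kyr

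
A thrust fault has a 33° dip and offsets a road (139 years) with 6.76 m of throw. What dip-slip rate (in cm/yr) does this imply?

8.93 cm/yr

dip-slip = throw / sin(dip) = 6.76 m / sin(33°) = 12.41 m
rate = 12.41 m / 139 years = 0.0893 m/yr = 8.93 cm/yr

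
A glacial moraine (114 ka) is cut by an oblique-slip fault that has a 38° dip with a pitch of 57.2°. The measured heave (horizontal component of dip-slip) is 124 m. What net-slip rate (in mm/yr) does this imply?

dip-slip = heave / cos(dip) = 124 / cos(38°) = 157.4 m
net slip = dip-slip / sin(rake) = 157.4 / sin(57.2°) = 187.2 m
rate = 187.2 m / 114 ka = 0.00164 m/yr = 1.64 mm/yr

1.64 mm/yr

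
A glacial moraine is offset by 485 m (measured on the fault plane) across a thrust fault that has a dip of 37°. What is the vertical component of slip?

292 m

throw = dip-slip × sin(dip) = 485 m × sin(37°) = 292 m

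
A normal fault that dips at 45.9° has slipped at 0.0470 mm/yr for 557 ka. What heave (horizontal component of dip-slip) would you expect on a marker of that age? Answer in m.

18.2 m

dip-slip = rate × time = 0.0470 mm/yr × 557 ka = 26.18 m
heave = dip-slip × cos(dip) = 26.18 × cos(45.9°) = 18.2 m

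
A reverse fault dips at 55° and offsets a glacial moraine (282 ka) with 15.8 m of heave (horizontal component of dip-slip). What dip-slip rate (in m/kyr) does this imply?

dip-slip = heave / cos(dip) = 15.8 m / cos(55°) = 27.55 m
rate = 27.55 m / 282 ka = 0.0000977 m/yr = 0.0977 m/kyr

0.0977 m/kyr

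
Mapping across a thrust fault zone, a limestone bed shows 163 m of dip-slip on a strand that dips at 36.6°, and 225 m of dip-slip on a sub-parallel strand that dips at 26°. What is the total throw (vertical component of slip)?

throw_A = 163 × sin(36.6°) = 97.18 m
throw_B = 225 × sin(26°) = 98.63 m
total = 97.18 + 98.63 = 196 m

196 m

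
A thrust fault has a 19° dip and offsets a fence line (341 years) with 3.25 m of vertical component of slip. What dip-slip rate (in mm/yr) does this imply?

29.3 mm/yr

dip-slip = throw / sin(dip) = 3.25 m / sin(19°) = 9.983 m
rate = 9.983 m / 341 years = 0.0293 m/yr = 29.3 mm/yr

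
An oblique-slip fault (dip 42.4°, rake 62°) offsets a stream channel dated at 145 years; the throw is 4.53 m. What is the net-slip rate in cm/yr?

5.25 cm/yr

dip-slip = throw / sin(dip) = 4.53 / sin(42.4°) = 6.718 m
net slip = dip-slip / sin(rake) = 6.718 / sin(62°) = 7.609 m
rate = 7.609 m / 145 years = 0.0525 m/yr = 5.25 cm/yr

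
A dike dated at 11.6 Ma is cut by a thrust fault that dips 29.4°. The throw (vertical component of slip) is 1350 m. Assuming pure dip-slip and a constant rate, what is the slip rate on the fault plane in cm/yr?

dip-slip = throw / sin(dip) = 1350 m / sin(29.4°) = 2750 m
rate = 2750 m / 11.6 Ma = 0.000237 m/yr = 0.0237 cm/yr

0.0237 cm/yr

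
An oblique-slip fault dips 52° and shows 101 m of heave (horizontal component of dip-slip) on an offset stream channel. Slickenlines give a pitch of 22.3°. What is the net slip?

432 m

dip-slip = heave / cos(dip) = 101 / cos(52°) = 164.1 m
net slip = dip-slip / sin(rake) = 164.1 / sin(22.3°) = 432 m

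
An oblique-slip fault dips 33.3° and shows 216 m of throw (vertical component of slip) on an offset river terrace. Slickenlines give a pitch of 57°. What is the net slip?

dip-slip = throw / sin(dip) = 216 / sin(33.3°) = 393.4 m
net slip = dip-slip / sin(rake) = 393.4 / sin(57°) = 469 m

469 m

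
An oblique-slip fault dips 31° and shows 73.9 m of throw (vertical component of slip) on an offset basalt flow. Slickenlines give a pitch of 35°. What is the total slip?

dip-slip = throw / sin(dip) = 73.9 / sin(31°) = 143.5 m
net slip = dip-slip / sin(rake) = 143.5 / sin(35°) = 250 m

250 m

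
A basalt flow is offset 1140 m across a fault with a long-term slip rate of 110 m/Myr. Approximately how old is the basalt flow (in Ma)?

age = offset / rate = 1140 m / (110 m/Myr) = 1.04e+07 yr = 10.4 Ma

10.4 Ma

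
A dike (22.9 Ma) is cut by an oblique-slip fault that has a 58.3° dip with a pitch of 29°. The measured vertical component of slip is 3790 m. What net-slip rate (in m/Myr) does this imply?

401 m/Myr

dip-slip = throw / sin(dip) = 3790 / sin(58.3°) = 4455 m
net slip = dip-slip / sin(rake) = 4455 / sin(29°) = 9188 m
rate = 9188 m / 22.9 Ma = 0.000401 m/yr = 401 m/Myr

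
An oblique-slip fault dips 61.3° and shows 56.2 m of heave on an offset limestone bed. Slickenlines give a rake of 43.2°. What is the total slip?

171 m

dip-slip = heave / cos(dip) = 56.2 / cos(61.3°) = 117 m
net slip = dip-slip / sin(rake) = 117 / sin(43.2°) = 171 m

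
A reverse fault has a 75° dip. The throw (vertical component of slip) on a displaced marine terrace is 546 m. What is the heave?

146 m

heave = throw / tan(dip) = 546 / tan(75°) = 146 m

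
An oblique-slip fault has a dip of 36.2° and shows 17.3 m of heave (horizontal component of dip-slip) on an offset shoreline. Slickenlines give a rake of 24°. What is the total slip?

dip-slip = heave / cos(dip) = 17.3 / cos(36.2°) = 21.44 m
net slip = dip-slip / sin(rake) = 21.44 / sin(24°) = 52.7 m

52.7 m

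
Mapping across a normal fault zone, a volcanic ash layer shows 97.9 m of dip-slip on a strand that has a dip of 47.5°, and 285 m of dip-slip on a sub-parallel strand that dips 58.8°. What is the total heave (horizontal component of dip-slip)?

heave_A = 97.9 × cos(47.5°) = 66.14 m
heave_B = 285 × cos(58.8°) = 147.6 m
total = 66.14 + 147.6 = 214 m

214 m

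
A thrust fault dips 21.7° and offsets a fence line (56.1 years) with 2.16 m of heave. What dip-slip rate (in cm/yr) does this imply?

4.14 cm/yr

dip-slip = heave / cos(dip) = 2.16 m / cos(21.7°) = 2.325 m
rate = 2.325 m / 56.1 years = 0.0414 m/yr = 4.14 cm/yr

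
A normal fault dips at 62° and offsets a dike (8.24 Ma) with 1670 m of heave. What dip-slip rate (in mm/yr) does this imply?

dip-slip = heave / cos(dip) = 1670 m / cos(62°) = 3557 m
rate = 3557 m / 8.24 Ma = 0.000432 m/yr = 0.432 mm/yr

0.432 mm/yr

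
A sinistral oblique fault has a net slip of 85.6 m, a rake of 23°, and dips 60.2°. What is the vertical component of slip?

29 m

dip-slip = net slip × sin(rake) = 85.6 m × sin(23°) = 33.45 m
throw = dip-slip × sin(dip) = 33.45 × sin(60.2°) = 29 m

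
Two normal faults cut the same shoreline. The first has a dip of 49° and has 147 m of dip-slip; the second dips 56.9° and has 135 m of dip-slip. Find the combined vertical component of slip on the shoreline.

224 m

throw_A = 147 × sin(49°) = 110.9 m
throw_B = 135 × sin(56.9°) = 113.1 m
total = 110.9 + 113.1 = 224 m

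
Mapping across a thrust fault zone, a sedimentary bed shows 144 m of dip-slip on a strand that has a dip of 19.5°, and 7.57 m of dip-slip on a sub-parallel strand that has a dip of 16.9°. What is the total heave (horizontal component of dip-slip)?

heave_A = 144 × cos(19.5°) = 135.7 m
heave_B = 7.57 × cos(16.9°) = 7.243 m
total = 135.7 + 7.243 = 143 m

143 m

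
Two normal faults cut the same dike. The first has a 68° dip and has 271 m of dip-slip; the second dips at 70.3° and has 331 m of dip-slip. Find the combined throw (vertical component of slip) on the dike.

563 m

throw_A = 271 × sin(68°) = 251.3 m
throw_B = 331 × sin(70.3°) = 311.6 m
total = 251.3 + 311.6 = 563 m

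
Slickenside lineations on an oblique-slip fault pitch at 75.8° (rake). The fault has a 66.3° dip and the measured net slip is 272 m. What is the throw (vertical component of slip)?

241 m

dip-slip = net slip × sin(rake) = 272 m × sin(75.8°) = 263.7 m
throw = dip-slip × sin(dip) = 263.7 × sin(66.3°) = 241 m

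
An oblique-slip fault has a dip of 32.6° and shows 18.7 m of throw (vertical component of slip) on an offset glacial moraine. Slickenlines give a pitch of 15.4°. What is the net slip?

131 m

dip-slip = throw / sin(dip) = 18.7 / sin(32.6°) = 34.71 m
net slip = dip-slip / sin(rake) = 34.71 / sin(15.4°) = 131 m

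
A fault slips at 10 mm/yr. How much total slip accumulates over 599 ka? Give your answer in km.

slip = rate × time = 10 mm/yr × 599 ka = 5990 m = 5.99 km

5.99 km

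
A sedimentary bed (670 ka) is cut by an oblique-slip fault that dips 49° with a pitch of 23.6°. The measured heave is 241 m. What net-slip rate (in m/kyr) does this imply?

dip-slip = heave / cos(dip) = 241 / cos(49°) = 367.3 m
net slip = dip-slip / sin(rake) = 367.3 / sin(23.6°) = 917.6 m
rate = 917.6 m / 670 ka = 0.00137 m/yr = 1.37 m/kyr

1.37 m/kyr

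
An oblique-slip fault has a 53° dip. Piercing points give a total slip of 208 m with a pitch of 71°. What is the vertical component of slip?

dip-slip = net slip × sin(rake) = 208 m × sin(71°) = 196.7 m
throw = dip-slip × sin(dip) = 196.7 × sin(53°) = 157 m

157 m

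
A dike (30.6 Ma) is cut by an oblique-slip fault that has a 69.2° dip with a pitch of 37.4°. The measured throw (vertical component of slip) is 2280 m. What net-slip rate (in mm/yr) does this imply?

0.131 mm/yr

dip-slip = throw / sin(dip) = 2280 / sin(69.2°) = 2439 m
net slip = dip-slip / sin(rake) = 2439 / sin(37.4°) = 4016 m
rate = 4016 m / 30.6 Ma = 0.000131 m/yr = 0.131 mm/yr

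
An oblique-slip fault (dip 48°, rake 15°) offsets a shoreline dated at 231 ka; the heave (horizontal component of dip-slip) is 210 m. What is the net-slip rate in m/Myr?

5250 m/Myr

dip-slip = heave / cos(dip) = 210 / cos(48°) = 313.8 m
net slip = dip-slip / sin(rake) = 313.8 / sin(15°) = 1213 m
rate = 1213 m / 231 ka = 0.00525 m/yr = 5250 m/Myr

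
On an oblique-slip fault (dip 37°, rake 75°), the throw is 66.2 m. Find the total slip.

dip-slip = throw / sin(dip) = 66.2 / sin(37°) = 110 m
net slip = dip-slip / sin(rake) = 110 / sin(75°) = 114 m

114 m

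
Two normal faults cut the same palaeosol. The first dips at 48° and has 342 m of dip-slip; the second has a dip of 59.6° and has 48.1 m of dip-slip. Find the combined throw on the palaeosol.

296 m

throw_A = 342 × sin(48°) = 254.2 m
throw_B = 48.1 × sin(59.6°) = 41.49 m
total = 254.2 + 41.49 = 296 m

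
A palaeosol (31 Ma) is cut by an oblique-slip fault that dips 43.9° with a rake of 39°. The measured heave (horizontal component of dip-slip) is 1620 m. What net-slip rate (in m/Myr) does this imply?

dip-slip = heave / cos(dip) = 1620 / cos(43.9°) = 2248 m
net slip = dip-slip / sin(rake) = 2248 / sin(39°) = 3573 m
rate = 3573 m / 31 Ma = 0.000115 m/yr = 115 m/Myr

115 m/Myr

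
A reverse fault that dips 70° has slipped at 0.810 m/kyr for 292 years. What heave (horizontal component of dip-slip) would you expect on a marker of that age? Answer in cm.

8.09 cm

dip-slip = rate × time = 0.810 m/kyr × 292 years = 0.2365 m
heave = dip-slip × cos(dip) = 0.2365 × cos(70°) = 0.0809 m = 8.09 cm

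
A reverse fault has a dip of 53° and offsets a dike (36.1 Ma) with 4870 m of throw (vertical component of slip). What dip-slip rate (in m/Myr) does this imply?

dip-slip = throw / sin(dip) = 4870 m / sin(53°) = 6098 m
rate = 6098 m / 36.1 Ma = 0.000169 m/yr = 169 m/Myr

169 m/Myr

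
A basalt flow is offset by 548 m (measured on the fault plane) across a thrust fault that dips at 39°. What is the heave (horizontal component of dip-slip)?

heave = dip-slip × cos(dip) = 548 m × cos(39°) = 426 m

426 m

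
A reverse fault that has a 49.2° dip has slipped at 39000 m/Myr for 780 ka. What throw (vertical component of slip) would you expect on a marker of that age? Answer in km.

dip-slip = rate × time = 39000 m/Myr × 780 ka = 30420 m
throw = dip-slip × sin(dip) = 30420 × sin(49.2°) = 23000 m = 23 km

23 km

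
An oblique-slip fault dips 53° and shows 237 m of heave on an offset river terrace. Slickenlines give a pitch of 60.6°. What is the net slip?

452 m

dip-slip = heave / cos(dip) = 237 / cos(53°) = 393.8 m
net slip = dip-slip / sin(rake) = 393.8 / sin(60.6°) = 452 m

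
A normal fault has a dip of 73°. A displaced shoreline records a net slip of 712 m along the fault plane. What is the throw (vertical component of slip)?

throw = dip-slip × sin(dip) = 712 m × sin(73°) = 681 m

681 m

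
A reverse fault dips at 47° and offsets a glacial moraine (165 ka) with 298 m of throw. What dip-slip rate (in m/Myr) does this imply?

2470 m/Myr

dip-slip = throw / sin(dip) = 298 m / sin(47°) = 407.5 m
rate = 407.5 m / 165 ka = 0.00247 m/yr = 2470 m/Myr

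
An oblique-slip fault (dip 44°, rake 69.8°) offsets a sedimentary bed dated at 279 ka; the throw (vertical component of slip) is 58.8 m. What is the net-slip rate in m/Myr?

dip-slip = throw / sin(dip) = 58.8 / sin(44°) = 84.65 m
net slip = dip-slip / sin(rake) = 84.65 / sin(69.8°) = 90.19 m
rate = 90.19 m / 279 ka = 0.000323 m/yr = 323 m/Myr

323 m/Myr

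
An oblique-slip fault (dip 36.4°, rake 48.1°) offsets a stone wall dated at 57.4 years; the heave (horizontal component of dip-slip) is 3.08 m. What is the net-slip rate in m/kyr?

dip-slip = heave / cos(dip) = 3.08 / cos(36.4°) = 3.827 m
net slip = dip-slip / sin(rake) = 3.827 / sin(48.1°) = 5.141 m
rate = 5.141 m / 57.4 years = 0.0896 m/yr = 89.6 m/kyr

89.6 m/kyr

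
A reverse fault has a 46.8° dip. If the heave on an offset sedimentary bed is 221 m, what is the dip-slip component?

323 m

dip-slip = heave / cos(dip) = 221 / cos(46.8°) = 323 m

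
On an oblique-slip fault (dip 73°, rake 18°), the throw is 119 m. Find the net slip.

dip-slip = throw / sin(dip) = 119 / sin(73°) = 124.4 m
net slip = dip-slip / sin(rake) = 124.4 / sin(18°) = 403 m

403 m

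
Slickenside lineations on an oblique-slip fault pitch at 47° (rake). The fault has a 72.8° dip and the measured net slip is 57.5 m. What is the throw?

dip-slip = net slip × sin(rake) = 57.5 m × sin(47°) = 42.05 m
throw = dip-slip × sin(dip) = 42.05 × sin(72.8°) = 40.2 m

40.2 m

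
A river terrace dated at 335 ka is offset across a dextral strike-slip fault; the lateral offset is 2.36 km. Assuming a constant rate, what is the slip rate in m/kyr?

rate = 2.36 km / 335 ka = 0.00704 m/yr = 7.04 m/kyr

7.04 m/kyr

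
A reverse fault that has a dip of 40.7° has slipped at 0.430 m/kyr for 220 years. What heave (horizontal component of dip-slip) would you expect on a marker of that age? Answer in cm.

7.17 cm

dip-slip = rate × time = 0.430 m/kyr × 220 years = 0.09460 m
heave = dip-slip × cos(dip) = 0.09460 × cos(40.7°) = 0.0717 m = 7.17 cm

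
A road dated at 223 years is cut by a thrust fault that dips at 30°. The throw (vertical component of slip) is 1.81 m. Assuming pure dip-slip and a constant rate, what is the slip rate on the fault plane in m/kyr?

dip-slip = throw / sin(dip) = 1.81 m / sin(30°) = 3.620 m
rate = 3.620 m / 223 years = 0.0162 m/yr = 16.2 m/kyr

16.2 m/kyr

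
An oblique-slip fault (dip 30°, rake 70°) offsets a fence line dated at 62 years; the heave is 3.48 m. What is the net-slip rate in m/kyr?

69 m/kyr

dip-slip = heave / cos(dip) = 3.48 / cos(30°) = 4.018 m
net slip = dip-slip / sin(rake) = 4.018 / sin(70°) = 4.276 m
rate = 4.276 m / 62 years = 0.0690 m/yr = 69 m/kyr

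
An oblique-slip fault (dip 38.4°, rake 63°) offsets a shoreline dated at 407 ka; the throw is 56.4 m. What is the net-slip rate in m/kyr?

0.250 m/kyr

dip-slip = throw / sin(dip) = 56.4 / sin(38.4°) = 90.80 m
net slip = dip-slip / sin(rake) = 90.80 / sin(63°) = 101.9 m
rate = 101.9 m / 407 ka = 0.000250 m/yr = 0.250 m/kyr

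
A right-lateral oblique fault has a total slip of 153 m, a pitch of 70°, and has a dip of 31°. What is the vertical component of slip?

74 m

dip-slip = net slip × sin(rake) = 153 m × sin(70°) = 143.8 m
throw = dip-slip × sin(dip) = 143.8 × sin(31°) = 74 m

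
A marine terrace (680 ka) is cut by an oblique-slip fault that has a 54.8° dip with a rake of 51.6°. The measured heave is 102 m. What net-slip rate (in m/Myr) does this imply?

332 m/Myr

dip-slip = heave / cos(dip) = 102 / cos(54.8°) = 177 m
net slip = dip-slip / sin(rake) = 177 / sin(51.6°) = 225.8 m
rate = 225.8 m / 680 ka = 0.000332 m/yr = 332 m/Myr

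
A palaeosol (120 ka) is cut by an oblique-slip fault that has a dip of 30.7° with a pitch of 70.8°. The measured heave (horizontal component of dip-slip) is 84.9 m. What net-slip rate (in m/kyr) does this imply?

dip-slip = heave / cos(dip) = 84.9 / cos(30.7°) = 98.74 m
net slip = dip-slip / sin(rake) = 98.74 / sin(70.8°) = 104.6 m
rate = 104.6 m / 120 ka = 0.000871 m/yr = 0.871 m/kyr

0.871 m/kyr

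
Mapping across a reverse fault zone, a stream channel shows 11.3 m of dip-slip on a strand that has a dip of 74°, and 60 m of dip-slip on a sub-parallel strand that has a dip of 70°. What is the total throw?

throw_A = 11.3 × sin(74°) = 10.86 m
throw_B = 60 × sin(70°) = 56.38 m
total = 10.86 + 56.38 = 67.2 m

67.2 m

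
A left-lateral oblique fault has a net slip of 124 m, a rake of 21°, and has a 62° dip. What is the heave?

dip-slip = net slip × sin(rake) = 124 m × sin(21°) = 44.44 m
heave = dip-slip × cos(dip) = 44.44 × cos(62°) = 20.9 m

20.9 m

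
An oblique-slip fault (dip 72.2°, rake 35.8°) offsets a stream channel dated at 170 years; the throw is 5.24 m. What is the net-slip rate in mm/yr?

dip-slip = throw / sin(dip) = 5.24 / sin(72.2°) = 5.503 m
net slip = dip-slip / sin(rake) = 5.503 / sin(35.8°) = 9.408 m
rate = 9.408 m / 170 years = 0.0553 m/yr = 55.3 mm/yr

55.3 mm/yr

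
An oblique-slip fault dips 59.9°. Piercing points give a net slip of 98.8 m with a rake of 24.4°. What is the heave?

dip-slip = net slip × sin(rake) = 98.8 m × sin(24.4°) = 40.81 m
heave = dip-slip × cos(dip) = 40.81 × cos(59.9°) = 20.5 m

20.5 m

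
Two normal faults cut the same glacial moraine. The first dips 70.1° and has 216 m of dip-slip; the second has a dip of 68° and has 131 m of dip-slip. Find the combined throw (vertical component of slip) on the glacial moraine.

throw_A = 216 × sin(70.1°) = 203.1 m
throw_B = 131 × sin(68°) = 121.5 m
total = 203.1 + 121.5 = 325 m

325 m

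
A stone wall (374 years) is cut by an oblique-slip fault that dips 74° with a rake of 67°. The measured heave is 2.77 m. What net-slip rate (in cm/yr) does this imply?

dip-slip = heave / cos(dip) = 2.77 / cos(74°) = 10.05 m
net slip = dip-slip / sin(rake) = 10.05 / sin(67°) = 10.92 m
rate = 10.92 m / 374 years = 0.0292 m/yr = 2.92 cm/yr

2.92 cm/yr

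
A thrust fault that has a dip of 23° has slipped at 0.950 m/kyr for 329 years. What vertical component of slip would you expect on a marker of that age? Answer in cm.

dip-slip = rate × time = 0.950 m/kyr × 329 years = 0.3125 m
throw = dip-slip × sin(dip) = 0.3125 × sin(23°) = 0.122 m = 12.2 cm

12.2 cm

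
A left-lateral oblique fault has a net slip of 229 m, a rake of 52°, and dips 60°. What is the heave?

dip-slip = net slip × sin(rake) = 229 m × sin(52°) = 180.5 m
heave = dip-slip × cos(dip) = 180.5 × cos(60°) = 90.2 m

90.2 m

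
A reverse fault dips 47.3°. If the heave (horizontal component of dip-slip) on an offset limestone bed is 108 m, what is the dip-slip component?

dip-slip = heave / cos(dip) = 108 / cos(47.3°) = 159 m

159 m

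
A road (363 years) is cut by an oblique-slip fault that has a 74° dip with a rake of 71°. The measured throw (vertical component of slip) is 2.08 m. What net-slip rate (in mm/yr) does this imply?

dip-slip = throw / sin(dip) = 2.08 / sin(74°) = 2.164 m
net slip = dip-slip / sin(rake) = 2.164 / sin(71°) = 2.289 m
rate = 2.289 m / 363 years = 0.00630 m/yr = 6.30 mm/yr

6.30 mm/yr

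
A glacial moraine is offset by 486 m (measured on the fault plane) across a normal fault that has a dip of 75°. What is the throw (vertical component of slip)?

469 m

throw = dip-slip × sin(dip) = 486 m × sin(75°) = 469 m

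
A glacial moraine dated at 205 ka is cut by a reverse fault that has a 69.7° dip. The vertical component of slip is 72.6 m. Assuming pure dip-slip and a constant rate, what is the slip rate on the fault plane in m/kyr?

0.378 m/kyr

dip-slip = throw / sin(dip) = 72.6 m / sin(69.7°) = 77.41 m
rate = 77.41 m / 205 ka = 0.000378 m/yr = 0.378 m/kyr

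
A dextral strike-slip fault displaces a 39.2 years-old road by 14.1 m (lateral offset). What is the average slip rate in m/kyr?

rate = 14.1 m / 39.2 years = 0.360 m/yr = 360 m/kyr

360 m/kyr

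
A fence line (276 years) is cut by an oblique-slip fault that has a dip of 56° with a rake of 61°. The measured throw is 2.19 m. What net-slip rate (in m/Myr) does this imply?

dip-slip = throw / sin(dip) = 2.19 / sin(56°) = 2.642 m
net slip = dip-slip / sin(rake) = 2.642 / sin(61°) = 3.020 m
rate = 3.020 m / 276 years = 0.0109 m/yr = 10900 m/Myr

10900 m/Myr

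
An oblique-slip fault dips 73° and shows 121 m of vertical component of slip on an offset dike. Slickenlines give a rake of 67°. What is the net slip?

137 m

dip-slip = throw / sin(dip) = 121 / sin(73°) = 126.5 m
net slip = dip-slip / sin(rake) = 126.5 / sin(67°) = 137 m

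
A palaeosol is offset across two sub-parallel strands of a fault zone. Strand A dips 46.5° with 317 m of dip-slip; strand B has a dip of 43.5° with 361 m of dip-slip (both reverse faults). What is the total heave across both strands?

heave_A = 317 × cos(46.5°) = 218.2 m
heave_B = 361 × cos(43.5°) = 261.9 m
total = 218.2 + 261.9 = 480 m

480 m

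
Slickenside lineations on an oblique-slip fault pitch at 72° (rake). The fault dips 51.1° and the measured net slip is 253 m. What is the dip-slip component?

dip-slip = net slip × sin(rake) = 253 m × sin(72°) = 241 m

241 m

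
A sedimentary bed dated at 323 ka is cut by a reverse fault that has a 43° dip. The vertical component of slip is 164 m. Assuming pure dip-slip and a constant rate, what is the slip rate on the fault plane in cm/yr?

0.0744 cm/yr

dip-slip = throw / sin(dip) = 164 m / sin(43°) = 240.5 m
rate = 240.5 m / 323 ka = 0.000744 m/yr = 0.0744 cm/yr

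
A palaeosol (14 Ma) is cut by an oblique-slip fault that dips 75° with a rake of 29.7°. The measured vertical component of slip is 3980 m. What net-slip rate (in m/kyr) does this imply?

0.594 m/kyr

dip-slip = throw / sin(dip) = 3980 / sin(75°) = 4120 m
net slip = dip-slip / sin(rake) = 4120 / sin(29.7°) = 8316 m
rate = 8316 m / 14 Ma = 0.000594 m/yr = 0.594 m/kyr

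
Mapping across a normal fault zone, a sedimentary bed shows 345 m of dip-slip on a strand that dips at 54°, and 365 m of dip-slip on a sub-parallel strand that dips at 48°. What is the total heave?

447 m

heave_A = 345 × cos(54°) = 202.8 m
heave_B = 365 × cos(48°) = 244.2 m
total = 202.8 + 244.2 = 447 m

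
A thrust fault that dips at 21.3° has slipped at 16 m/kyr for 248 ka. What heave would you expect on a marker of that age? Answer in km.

dip-slip = rate × time = 16 m/kyr × 248 ka = 3968 m
heave = dip-slip × cos(dip) = 3968 × cos(21.3°) = 3700 m = 3.70 km

3.70 km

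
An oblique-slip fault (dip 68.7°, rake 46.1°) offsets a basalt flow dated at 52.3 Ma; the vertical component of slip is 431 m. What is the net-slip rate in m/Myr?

12.3 m/Myr

dip-slip = throw / sin(dip) = 431 / sin(68.7°) = 462.6 m
net slip = dip-slip / sin(rake) = 462.6 / sin(46.1°) = 642 m
rate = 642 m / 52.3 Ma = 0.0000123 m/yr = 12.3 m/Myr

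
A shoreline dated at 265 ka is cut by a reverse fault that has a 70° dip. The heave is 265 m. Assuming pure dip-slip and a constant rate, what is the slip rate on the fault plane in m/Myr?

2920 m/Myr

dip-slip = heave / cos(dip) = 265 m / cos(70°) = 774.8 m
rate = 774.8 m / 265 ka = 0.00292 m/yr = 2920 m/Myr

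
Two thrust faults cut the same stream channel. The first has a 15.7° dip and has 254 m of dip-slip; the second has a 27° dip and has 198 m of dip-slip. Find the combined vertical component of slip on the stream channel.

159 m

throw_A = 254 × sin(15.7°) = 68.73 m
throw_B = 198 × sin(27°) = 89.89 m
total = 68.73 + 89.89 = 159 m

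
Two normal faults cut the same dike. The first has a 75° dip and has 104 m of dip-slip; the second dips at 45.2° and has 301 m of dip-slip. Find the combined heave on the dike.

heave_A = 104 × cos(75°) = 26.92 m
heave_B = 301 × cos(45.2°) = 212.1 m
total = 26.92 + 212.1 = 239 m

239 m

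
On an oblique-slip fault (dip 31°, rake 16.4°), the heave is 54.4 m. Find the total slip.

225 m

dip-slip = heave / cos(dip) = 54.4 / cos(31°) = 63.46 m
net slip = dip-slip / sin(rake) = 63.46 / sin(16.4°) = 225 m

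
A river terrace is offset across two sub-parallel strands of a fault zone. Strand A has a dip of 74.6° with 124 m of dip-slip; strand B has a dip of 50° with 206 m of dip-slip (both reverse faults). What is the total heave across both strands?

heave_A = 124 × cos(74.6°) = 32.93 m
heave_B = 206 × cos(50°) = 132.4 m
total = 32.93 + 132.4 = 165 m

165 m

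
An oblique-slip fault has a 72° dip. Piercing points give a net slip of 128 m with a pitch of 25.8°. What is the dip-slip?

dip-slip = net slip × sin(rake) = 128 m × sin(25.8°) = 55.7 m

55.7 m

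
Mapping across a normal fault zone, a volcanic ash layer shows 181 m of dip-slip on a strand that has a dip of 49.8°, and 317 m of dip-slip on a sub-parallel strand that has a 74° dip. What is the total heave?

204 m

heave_A = 181 × cos(49.8°) = 116.8 m
heave_B = 317 × cos(74°) = 87.38 m
total = 116.8 + 87.38 = 204 m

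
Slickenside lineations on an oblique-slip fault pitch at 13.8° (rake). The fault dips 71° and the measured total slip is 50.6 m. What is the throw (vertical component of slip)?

11.4 m

dip-slip = net slip × sin(rake) = 50.6 m × sin(13.8°) = 12.07 m
throw = dip-slip × sin(dip) = 12.07 × sin(71°) = 11.4 m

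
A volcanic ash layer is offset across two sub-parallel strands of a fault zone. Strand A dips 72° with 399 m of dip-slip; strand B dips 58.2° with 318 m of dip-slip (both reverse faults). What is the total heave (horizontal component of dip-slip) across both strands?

heave_A = 399 × cos(72°) = 123.3 m
heave_B = 318 × cos(58.2°) = 167.6 m
total = 123.3 + 167.6 = 291 m

291 m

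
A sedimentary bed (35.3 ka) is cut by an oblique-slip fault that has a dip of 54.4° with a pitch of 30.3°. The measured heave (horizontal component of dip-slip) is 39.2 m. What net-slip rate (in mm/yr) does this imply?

3.78 mm/yr

dip-slip = heave / cos(dip) = 39.2 / cos(54.4°) = 67.34 m
net slip = dip-slip / sin(rake) = 67.34 / sin(30.3°) = 133.5 m
rate = 133.5 m / 35.3 ka = 0.00378 m/yr = 3.78 mm/yr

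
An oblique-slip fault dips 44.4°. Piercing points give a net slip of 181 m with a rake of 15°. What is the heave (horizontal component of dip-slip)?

dip-slip = net slip × sin(rake) = 181 m × sin(15°) = 46.85 m
heave = dip-slip × cos(dip) = 46.85 × cos(44.4°) = 33.5 m

33.5 m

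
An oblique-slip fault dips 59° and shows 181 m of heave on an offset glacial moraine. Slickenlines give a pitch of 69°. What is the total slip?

dip-slip = heave / cos(dip) = 181 / cos(59°) = 351.4 m
net slip = dip-slip / sin(rake) = 351.4 / sin(69°) = 376 m

376 m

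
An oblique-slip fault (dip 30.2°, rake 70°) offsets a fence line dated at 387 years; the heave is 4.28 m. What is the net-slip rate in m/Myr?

13600 m/Myr

dip-slip = heave / cos(dip) = 4.28 / cos(30.2°) = 4.952 m
net slip = dip-slip / sin(rake) = 4.952 / sin(70°) = 5.270 m
rate = 5.270 m / 387 years = 0.0136 m/yr = 13600 m/Myr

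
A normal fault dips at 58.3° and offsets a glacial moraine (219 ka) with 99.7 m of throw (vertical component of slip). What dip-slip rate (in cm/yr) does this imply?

dip-slip = throw / sin(dip) = 99.7 m / sin(58.3°) = 117.2 m
rate = 117.2 m / 219 ka = 0.000535 m/yr = 0.0535 cm/yr

0.0535 cm/yr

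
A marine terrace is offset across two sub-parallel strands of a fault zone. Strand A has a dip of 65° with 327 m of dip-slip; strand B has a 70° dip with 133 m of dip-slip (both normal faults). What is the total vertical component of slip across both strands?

421 m

throw_A = 327 × sin(65°) = 296.4 m
throw_B = 133 × sin(70°) = 125 m
total = 296.4 + 125 = 421 m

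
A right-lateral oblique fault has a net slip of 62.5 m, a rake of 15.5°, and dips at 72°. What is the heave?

5.16 m

dip-slip = net slip × sin(rake) = 62.5 m × sin(15.5°) = 16.70 m
heave = dip-slip × cos(dip) = 16.70 × cos(72°) = 5.16 m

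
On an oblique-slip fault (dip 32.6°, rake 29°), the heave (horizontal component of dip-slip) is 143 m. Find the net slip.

350 m

dip-slip = heave / cos(dip) = 143 / cos(32.6°) = 169.7 m
net slip = dip-slip / sin(rake) = 169.7 / sin(29°) = 350 m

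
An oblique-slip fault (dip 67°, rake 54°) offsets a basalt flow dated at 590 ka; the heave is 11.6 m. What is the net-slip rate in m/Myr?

62.2 m/Myr

dip-slip = heave / cos(dip) = 11.6 / cos(67°) = 29.69 m
net slip = dip-slip / sin(rake) = 29.69 / sin(54°) = 36.70 m
rate = 36.70 m / 590 ka = 0.0000622 m/yr = 62.2 m/Myr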